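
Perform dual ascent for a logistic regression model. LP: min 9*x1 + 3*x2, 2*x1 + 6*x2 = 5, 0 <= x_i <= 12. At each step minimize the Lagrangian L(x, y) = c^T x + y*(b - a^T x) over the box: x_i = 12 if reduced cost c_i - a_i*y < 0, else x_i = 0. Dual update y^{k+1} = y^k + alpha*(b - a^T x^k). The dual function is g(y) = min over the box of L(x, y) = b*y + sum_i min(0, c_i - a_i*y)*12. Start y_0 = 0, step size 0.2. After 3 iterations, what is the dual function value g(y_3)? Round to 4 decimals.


Dual ascent for LP: min 9*x1 + 3*x2, 2*x1 + 6*x2 = 5, 0 <= x_i <= 12
Step 1: y^k = 0.0, reduced costs: (9.0, 3.0)
  x^k = (0.0, 0.0), subgradient = b - a^T x = 5.0
  y^{k+1} = 0.0 + 0.2*5.0 = 1.0
Step 2: y^k = 1.0, reduced costs: (7.0, -3.0)
  x^k = (0.0, 12.0), subgradient = b - a^T x = -67.0
  y^{k+1} = 1.0 + 0.2*-67.0 = -12.4
Step 3: y^k = -12.4, reduced costs: (33.8, 77.4)
  x^k = (0.0, 0.0), subgradient = b - a^T x = 5.0
  y^{k+1} = -12.4 + 0.2*5.0 = -11.4
Dual objective at y_3 = -11.4: reduced costs (31.8, 71.4), box minimizer x = (0.0, 0.0)
g(y_3) = b*y + (c1 - a1*y)*x1 + (c2 - a2*y)*x2 = 5*(-11.4) + 31.8*0.0 + 71.4*0.0 = -57.0 + 0.0 + 0.0 = -57.0


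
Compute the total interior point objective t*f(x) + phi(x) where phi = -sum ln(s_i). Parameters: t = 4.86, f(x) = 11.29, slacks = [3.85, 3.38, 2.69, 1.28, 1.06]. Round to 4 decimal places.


Step 1: Compute log-barrier.
ln values: [1.3481, 1.2179, 0.9895, 0.2469, 0.0583]
phi = -(1.3481 + 1.2179 + 0.9895 + 0.2469 + 0.0583) = -3.8606
Step 2: Compute augmented objective.
t*f(x) = 4.86*11.29 = 54.8694
Total = 54.8694 - 3.8606 = 51.0088


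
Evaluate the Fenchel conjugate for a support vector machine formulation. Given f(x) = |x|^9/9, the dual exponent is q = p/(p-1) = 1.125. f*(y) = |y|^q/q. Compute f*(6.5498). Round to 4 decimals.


The conjugate exponent q satisfies 1/p + 1/q = 1.
p = 9, so q = 9/(9 - 1) = 1.125
|y|^q = 6.5498^1.125 = 8.2843
f*(6.5498) = 8.2843 / 1.125 = 7.3638


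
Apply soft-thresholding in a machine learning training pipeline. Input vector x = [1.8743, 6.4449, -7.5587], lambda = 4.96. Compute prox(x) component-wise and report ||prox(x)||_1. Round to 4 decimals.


Soft-thresholding with lambda = 4.96:
prox(1.8743) = sign(1.8743)*max(|1.8743| - 4.96, 0) = 0.0
prox(6.4449) = sign(6.4449)*max(|6.4449| - 4.96, 0) = 1.4849
prox(-7.5587) = sign(-7.5587)*max(|-7.5587| - 4.96, 0) = -2.5987
prox(x) = [0.0, 1.4849, -2.5987]
||prox(x)||_1 = 0.0 + 1.4849 + 2.5987 = 4.0836


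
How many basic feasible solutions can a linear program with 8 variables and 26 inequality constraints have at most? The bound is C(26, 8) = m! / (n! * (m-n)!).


Each vertex corresponds to some choice of n active constraints out of m, so the number of vertices is at most C(m, n) = m! / (n!(m-n)!).
m = 26, n = 8
Numerator: 26 * 25 * 24 * 23 * 22 * 21 * 20 * 19
Denominator: 8! = 40320
C(26, 8) = 1562275


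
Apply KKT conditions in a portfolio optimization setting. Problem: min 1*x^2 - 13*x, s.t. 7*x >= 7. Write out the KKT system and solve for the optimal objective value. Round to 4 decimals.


Step 1: Try lambda = 0 (constraint inactive).
Stationarity: 2*1*x - 13 = 0
x* = 13/(2*1) = 6.5
Check constraint: 7*6.5 = 45.5 >= 7 -- satisfied.
Step 2: Compute optimal value.
f(x*) = 1*6.5^2 - 13*6.5 = -42.25


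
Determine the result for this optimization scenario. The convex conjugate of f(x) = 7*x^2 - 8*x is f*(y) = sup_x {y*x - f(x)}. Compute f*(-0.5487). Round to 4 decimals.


f*(y) = sup_x {y*x - a*x^2 - b*x} = sup_x {(y-b)*x - a*x^2}
FOC: (y - b) - 2a*x = 0 => x* = (y - b)/(2a)
x* = (-0.5487 + 8)/(2*7) = 0.5322
f*(-0.5487) = (y-b)^2/(4a) = (-0.5487 + 8)^2/(4*7)
= 55.5219/28 = 1.9829


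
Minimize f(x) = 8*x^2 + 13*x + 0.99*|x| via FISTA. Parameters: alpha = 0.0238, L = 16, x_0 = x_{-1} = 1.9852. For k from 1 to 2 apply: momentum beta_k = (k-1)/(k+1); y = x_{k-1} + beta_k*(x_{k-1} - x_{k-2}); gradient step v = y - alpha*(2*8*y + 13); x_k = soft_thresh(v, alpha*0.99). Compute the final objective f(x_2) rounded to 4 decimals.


FISTA on f(x) = 8*x^2 + 13*x + 0.99*|x|
L = 16, alpha = 0.0238
Iteration 1: beta = 0.0, y = 1.9852 + 0.0*(1.9852 - 1.9852) = 1.9852
  grad(y) = 44.7632, v = y - alpha*grad = 0.9198
  prox(v) = soft_thresh(0.9198, 0.0236) = 0.8963
Iteration 2: beta = 0.3333, y = 0.8963 + 0.3333*(0.8963 - 1.9852) = 0.5333
  grad(y) = 21.5328, v = y - alpha*grad = 0.0208
  prox(v) = soft_thresh(0.0208, 0.0236) = 0.0
f(x_2) = 8*0.0^2 + 13*0.0 + 0.99*|0.0| = 0.0


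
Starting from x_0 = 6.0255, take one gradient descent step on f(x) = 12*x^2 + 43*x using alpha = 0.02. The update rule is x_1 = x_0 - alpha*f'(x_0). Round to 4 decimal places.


We compute the gradient at x_0 and apply the update.
f'(x) = 24*x + 43
f'(6.0255) = 24*6.0255 + 43 = 187.612
x_1 = 6.0255 - 0.02*187.612 = 2.2733


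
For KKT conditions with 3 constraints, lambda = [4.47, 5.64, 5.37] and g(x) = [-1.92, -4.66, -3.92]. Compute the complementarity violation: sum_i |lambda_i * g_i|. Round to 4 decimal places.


KKT complementary slackness check:
lambda_1 * g_1 = 4.47 * -1.92 = -8.5824
lambda_2 * g_2 = 5.64 * -4.66 = -26.2824
lambda_3 * g_3 = 5.37 * -3.92 = -21.0504
Total violation = 8.5824 + 26.2824 + 21.0504 = 55.9152


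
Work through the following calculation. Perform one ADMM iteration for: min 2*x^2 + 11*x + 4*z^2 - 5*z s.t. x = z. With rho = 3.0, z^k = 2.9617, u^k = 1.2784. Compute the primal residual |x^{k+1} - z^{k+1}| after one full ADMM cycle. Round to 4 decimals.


ADMM iteration with rho = 3.0, z^k = 2.9617, u^k = 1.2784
Step 1: x-update.
Minimize 2*x^2 + 11*x + (3.0/2)*(x - 2.9617 + 1.2784)^2
FOC: (2*2 + 3.0)*x = -11 + 3.0*(2.9617 - 1.2784)
x^{k+1} = -0.85
Step 2: z-update.
Minimize 4*z^2 - 5*z + (3.0/2)*(-0.85 - z + 1.2784)^2
FOC: (2*4 + 3.0)*z = 5 + 3.0*(-0.85 + 1.2784)
z^{k+1} = 0.5714
Step 3: u-update.
u^{k+1} = 1.2784 - 0.85 - 0.5714 = -0.143
Step 4: Primal residual = |-0.85 - 0.5714| = 1.4214


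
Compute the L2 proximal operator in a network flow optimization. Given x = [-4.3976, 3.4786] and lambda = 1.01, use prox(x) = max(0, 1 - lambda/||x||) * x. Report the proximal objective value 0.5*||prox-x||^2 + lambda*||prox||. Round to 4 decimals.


Step 1: Compute ||x||.
||x|| = 5.6071
Step 2: Compute scaling factor.
scale = max(0, 1 - 1.01/5.6071) = 0.8199
Step 3: prox(x) = [-3.6055, 2.852]
||prox(x)|| = 4.5971
Step 4: Proximal objective.
0.5*||prox-x||^2 = 0.5101
lambda*||prox|| = 4.6431
Total = 5.1531


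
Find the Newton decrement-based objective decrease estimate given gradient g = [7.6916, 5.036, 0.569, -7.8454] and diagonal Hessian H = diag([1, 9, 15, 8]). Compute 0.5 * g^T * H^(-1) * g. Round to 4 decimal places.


Step 1: H is diagonal, so H^(-1) * g = [7.6916, 0.5596, 0.0379, -0.9807].
Step 2: g^T H^(-1) g = sum_i g_i^2 / H_ii
  = (7.6916)^2/1 + (5.036)^2/9 + (0.569)^2/15 + (-7.8454)^2/8
  = 59.1607 + 2.8179 + 0.0216 + 7.6938 = 69.694
Step 3: Objective decrease = 0.5 * g^T H^(-1) g = 34.847


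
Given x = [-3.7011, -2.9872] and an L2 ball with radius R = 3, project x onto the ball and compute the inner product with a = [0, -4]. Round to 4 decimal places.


Step 1: Compute ||x|| (intermediates to 6 decimals).
||x|| = sqrt((-3.7011)^2 + (-2.9872)^2) = 4.756207
Step 2: Project.
Since ||x|| > R, scale = R/||x|| = 3/4.756207 = 0.630755, proj(x) = scale * x
proj(x) = [-2.334487, -1.884191]
Step 3: Dot product.
a^T * proj(x) = 0*(-2.334487) - 4*(-1.884191) = 7.5368


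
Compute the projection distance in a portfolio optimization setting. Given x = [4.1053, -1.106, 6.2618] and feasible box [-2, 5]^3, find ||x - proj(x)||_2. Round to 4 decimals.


Project each component onto [-2, 5].
clip(4.1053) = 4.1053, clip(-1.106) = -1.106, clip(6.2618) = 5.0
Projection = [4.1053, -1.106, 5.0]
Squared diffs: [0.0, 0.0, 1.5921]
Distance = sqrt(1.5921) = 1.2618


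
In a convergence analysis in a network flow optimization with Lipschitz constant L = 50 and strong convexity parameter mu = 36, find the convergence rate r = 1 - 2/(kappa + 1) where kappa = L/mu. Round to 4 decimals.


Step 1: Compute the condition number.
kappa = L/mu = 50/36 = 1.3889
Step 2: Compute the convergence rate.
r = 1 - 2/(kappa + 1) = 1 - 2*mu/(L + mu) = (L - mu)/(L + mu) = 14/86 = 0.1628


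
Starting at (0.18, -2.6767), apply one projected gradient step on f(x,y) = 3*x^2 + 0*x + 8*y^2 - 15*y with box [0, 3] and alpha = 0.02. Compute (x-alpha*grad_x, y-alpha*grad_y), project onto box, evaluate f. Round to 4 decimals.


Step 1: Compute gradient at (0.18, -2.6767).
grad_x = 2*3*0.18 + 0 = 1.08
grad_y = 2*8*-2.6767 - 15 = -57.8272
Step 2: Gradient step.
x_raw = 0.18 - 0.02*1.08 = 0.1584
y_raw = -2.6767 - 0.02*-57.8272 = -1.5202
Step 3: Project onto [0, 3].
x_proj = clip(0.1584) = 0.1584
y_proj = clip(-1.5202) = 0.0
Step 4: Evaluate f.
f(0.1584, 0.0) = 0.0753


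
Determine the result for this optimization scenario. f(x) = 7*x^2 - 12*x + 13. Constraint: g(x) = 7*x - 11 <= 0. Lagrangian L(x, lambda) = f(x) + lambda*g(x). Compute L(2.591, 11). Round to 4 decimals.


Step 1: Evaluate f(x).
f(2.591) = 7*2.591^2 - 12*2.591 + 13 = 28.901
Step 2: Evaluate g(x).
g(2.591) = 7*2.591 - 11 = 7.137
Step 3: Compute Lagrangian.
L = 28.901 + 11*7.137 = 107.408


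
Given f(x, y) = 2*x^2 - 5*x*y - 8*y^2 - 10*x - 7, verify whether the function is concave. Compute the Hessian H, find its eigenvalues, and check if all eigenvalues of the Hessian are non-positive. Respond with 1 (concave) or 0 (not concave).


The Hessian of f(x,y) = 2*x^2 - 5*x*y - 8*y^2 - 10*x - 7 is:
H = [[4, -5], [-5, -16]]
Trace = 4 - 16 = -12
Determinant = 4*-16 - (-5)^2 = -89
Discriminant = (-12)^2 - 4*-89 = 500.0
Eigenvalues: lambda_1 = -17.1803, lambda_2 = 5.1803
The function is not concave.

0


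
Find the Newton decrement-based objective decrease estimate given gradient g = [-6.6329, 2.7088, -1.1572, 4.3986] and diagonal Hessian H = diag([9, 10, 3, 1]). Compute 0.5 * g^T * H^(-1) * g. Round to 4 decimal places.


Step 1: H is diagonal, so H^(-1) * g = [-0.737, 0.2709, -0.3857, 4.3986].
Step 2: g^T H^(-1) g = sum_i g_i^2 / H_ii
  = (-6.6329)^2/9 + (2.7088)^2/10 + (-1.1572)^2/3 + (4.3986)^2/1
  = 4.8884 + 0.7338 + 0.4464 + 19.3477 = 25.4162
Step 3: Objective decrease = 0.5 * g^T H^(-1) g = 12.7081


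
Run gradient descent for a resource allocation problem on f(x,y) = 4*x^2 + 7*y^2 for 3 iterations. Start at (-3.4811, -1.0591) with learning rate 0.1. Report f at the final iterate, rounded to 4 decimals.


Gradient descent on f(x,y) = 4*x^2 + 7*y^2.
Starting point: (-3.4811, -1.0591), alpha = 0.1
Step 1: grad_x = 2*4*-3.4811 = -27.8488, grad_y = 2*7*-1.0591 = -14.8274
  x_1 = -3.4811 - 0.1*-27.8488 = -0.6962
  y_1 = -1.0591 - 0.1*-14.8274 = 0.4236
Step 2: grad_x = 2*4*-0.6962 = -5.5698, grad_y = 2*7*0.4236 = 5.931
  x_2 = -0.6962 - 0.1*-5.5698 = -0.1392
  y_2 = 0.4236 - 0.1*5.931 = -0.1695
Step 3: grad_x = 2*4*-0.1392 = -1.114, grad_y = 2*7*-0.1695 = -2.3724
  x_3 = -0.1392 - 0.1*-1.114 = -0.0278
  y_3 = -0.1695 - 0.1*-2.3724 = 0.0678
f(-0.0278, 0.0678) = 4*(-0.0278)^2 + 7*0.0678^2 = 0.0353


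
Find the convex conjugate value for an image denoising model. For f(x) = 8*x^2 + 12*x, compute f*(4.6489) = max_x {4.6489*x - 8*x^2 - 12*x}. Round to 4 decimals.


f*(y) = sup_x {y*x - a*x^2 - b*x} = sup_x {(y-b)*x - a*x^2}
FOC: (y - b) - 2a*x = 0 => x* = (y - b)/(2a)
x* = (4.6489 - 12)/(2*8) = -0.4594
f*(4.6489) = (y-b)^2/(4a) = (4.6489 - 12)^2/(4*8)
= 54.0387/32 = 1.6887


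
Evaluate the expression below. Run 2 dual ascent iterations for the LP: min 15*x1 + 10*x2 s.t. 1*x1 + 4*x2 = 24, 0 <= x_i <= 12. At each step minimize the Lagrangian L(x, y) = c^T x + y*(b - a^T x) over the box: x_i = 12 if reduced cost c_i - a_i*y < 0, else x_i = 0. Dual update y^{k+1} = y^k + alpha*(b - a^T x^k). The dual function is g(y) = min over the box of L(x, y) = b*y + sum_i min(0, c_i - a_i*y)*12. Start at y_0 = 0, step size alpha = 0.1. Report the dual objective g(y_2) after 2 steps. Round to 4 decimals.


Dual ascent for LP: min 15*x1 + 10*x2, 1*x1 + 4*x2 = 24, 0 <= x_i <= 12
Step 1: y^k = 0.0, reduced costs: (15.0, 10.0)
  x^k = (0.0, 0.0), subgradient = b - a^T x = 24.0
  y^{k+1} = 0.0 + 0.1*24.0 = 2.4
Step 2: y^k = 2.4, reduced costs: (12.6, 0.4)
  x^k = (0.0, 0.0), subgradient = b - a^T x = 24.0
  y^{k+1} = 2.4 + 0.1*24.0 = 4.8
Dual objective at y_2 = 4.8: reduced costs (10.2, -9.2), box minimizer x = (0.0, 12.0)
g(y_2) = b*y + (c1 - a1*y)*x1 + (c2 - a2*y)*x2 = 24*4.8 + 10.2*0.0 + (-9.2)*12.0 = 115.2 + 0.0 - 110.4 = 4.8


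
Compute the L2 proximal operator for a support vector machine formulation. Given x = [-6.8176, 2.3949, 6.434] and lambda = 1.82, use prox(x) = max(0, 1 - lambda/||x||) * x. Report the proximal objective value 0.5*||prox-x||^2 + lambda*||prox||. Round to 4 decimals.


Step 1: Compute ||x||.
||x|| = 9.6753
Step 2: Compute scaling factor.
scale = max(0, 1 - 1.82/9.6753) = 0.8119
Step 3: prox(x) = [-5.5352, 1.9444, 5.2237]
||prox(x)|| = 7.8553
Step 4: Proximal objective.
0.5*||prox-x||^2 = 1.6562
lambda*||prox|| = 14.2966
Total = 15.9529


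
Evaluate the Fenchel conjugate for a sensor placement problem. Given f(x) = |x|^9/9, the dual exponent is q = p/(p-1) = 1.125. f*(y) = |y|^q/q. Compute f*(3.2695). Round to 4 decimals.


The conjugate exponent q satisfies 1/p + 1/q = 1.
p = 9, so q = 9/(9 - 1) = 1.125
|y|^q = 3.2695^1.125 = 3.7913
f*(3.2695) = 3.7913 / 1.125 = 3.3701


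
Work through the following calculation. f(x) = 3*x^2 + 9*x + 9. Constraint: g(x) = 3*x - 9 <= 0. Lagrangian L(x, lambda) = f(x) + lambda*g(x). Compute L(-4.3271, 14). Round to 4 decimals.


Step 1: Evaluate f(x).
f(-4.3271) = 3*(-4.3271)^2 + 9*(-4.3271) + 9 = 26.2275
Step 2: Evaluate g(x).
g(-4.3271) = 3*-4.3271 - 9 = -21.9813
Step 3: Compute Lagrangian.
L = 26.2275 + 14*-21.9813 = -281.5107


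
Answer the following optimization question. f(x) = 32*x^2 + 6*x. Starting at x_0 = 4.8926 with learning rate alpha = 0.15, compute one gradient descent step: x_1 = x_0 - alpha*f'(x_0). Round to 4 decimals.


We compute the gradient at x_0 and apply the update.
f'(x) = 64*x + 6
f'(4.8926) = 64*4.8926 + 6 = 319.1264
x_1 = 4.8926 - 0.15*319.1264 = -42.9764


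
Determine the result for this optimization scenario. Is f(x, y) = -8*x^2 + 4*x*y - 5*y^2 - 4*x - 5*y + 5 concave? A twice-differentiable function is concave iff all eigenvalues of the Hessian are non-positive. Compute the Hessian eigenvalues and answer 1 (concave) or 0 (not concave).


The Hessian of f(x,y) = -8*x^2 + 4*x*y - 5*y^2 - 4*x - 5*y + 5 is:
H = [[-16, 4], [4, -10]]
Trace = -16 - 10 = -26
Determinant = -16*-10 - (4)^2 = 144
Discriminant = (-26)^2 - 4*144 = 100.0
Eigenvalues: lambda_1 = -18.0, lambda_2 = -8.0
The function is concave.

1


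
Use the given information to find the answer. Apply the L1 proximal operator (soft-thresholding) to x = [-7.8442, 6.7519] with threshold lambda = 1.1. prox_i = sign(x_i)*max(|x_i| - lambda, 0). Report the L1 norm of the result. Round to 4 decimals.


Soft-thresholding with lambda = 1.1:
prox(-7.8442) = sign(-7.8442)*max(|-7.8442| - 1.1, 0) = -6.7442
prox(6.7519) = sign(6.7519)*max(|6.7519| - 1.1, 0) = 5.6519
prox(x) = [-6.7442, 5.6519]
||prox(x)||_1 = 6.7442 + 5.6519 = 12.3961


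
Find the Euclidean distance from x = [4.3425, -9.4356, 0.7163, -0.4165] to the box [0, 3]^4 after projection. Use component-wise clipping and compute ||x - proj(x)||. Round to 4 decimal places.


Project each component onto [0, 3].
clip(4.3425) = 3.0, clip(-9.4356) = 0.0, clip(0.7163) = 0.7163, clip(-0.4165) = 0.0
Projection = [3.0, 0.0, 0.7163, 0.0]
Squared diffs: [1.8023, 89.0305, 0.0, 0.1735]
Distance = sqrt(91.0063) = 9.5397


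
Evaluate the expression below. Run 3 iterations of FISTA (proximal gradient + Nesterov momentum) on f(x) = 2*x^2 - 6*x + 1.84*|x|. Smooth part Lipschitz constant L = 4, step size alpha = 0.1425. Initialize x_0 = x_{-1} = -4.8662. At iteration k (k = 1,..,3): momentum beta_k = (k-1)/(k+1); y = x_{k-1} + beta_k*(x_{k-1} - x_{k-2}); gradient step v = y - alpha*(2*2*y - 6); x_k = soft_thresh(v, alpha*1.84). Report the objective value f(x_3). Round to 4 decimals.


FISTA on f(x) = 2*x^2 - 6*x + 1.84*|x|
L = 4, alpha = 0.1425
Iteration 1: beta = 0.0, y = -4.8662 + 0.0*(-4.8662 + 4.8662) = -4.8662
  grad(y) = -25.4648, v = y - alpha*grad = -1.2375
  prox(v) = soft_thresh(-1.2375, 0.2622) = -0.9753
Iteration 2: beta = 0.3333, y = -0.9753 + 0.3333*(-0.9753 + 4.8662) = 0.3217
  grad(y) = -4.7132, v = y - alpha*grad = 0.9933
  prox(v) = soft_thresh(0.9933, 0.2622) = 0.7311
Iteration 3: beta = 0.5, y = 0.7311 + 0.5*(0.7311 + 0.9753) = 1.5843
  grad(y) = 0.3373, v = y - alpha*grad = 1.5363
  prox(v) = soft_thresh(1.5363, 0.2622) = 1.2741
f(x_3) = 2*1.2741^2 - 6*1.2741 + 1.84*|1.2741| = -2.0536


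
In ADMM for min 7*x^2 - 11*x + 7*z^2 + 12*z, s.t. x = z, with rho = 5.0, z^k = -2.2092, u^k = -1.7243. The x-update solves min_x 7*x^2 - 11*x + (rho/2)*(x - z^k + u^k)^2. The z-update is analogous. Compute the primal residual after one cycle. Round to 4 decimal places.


ADMM iteration with rho = 5.0, z^k = -2.2092, u^k = -1.7243
Step 1: x-update.
Minimize 7*x^2 - 11*x + (5.0/2)*(x + 2.2092 - 1.7243)^2
FOC: (2*7 + 5.0)*x = 11 + 5.0*(-2.2092 + 1.7243)
x^{k+1} = 0.4513
Step 2: z-update.
Minimize 7*z^2 + 12*z + (5.0/2)*(0.4513 - z - 1.7243)^2
FOC: (2*7 + 5.0)*z = -12 + 5.0*(0.4513 - 1.7243)
z^{k+1} = -0.9666
Step 3: u-update.
u^{k+1} = -1.7243 + 0.4513 + 0.9666 = -0.3064
Step 4: Primal residual = |0.4513 + 0.9666| = 1.4179


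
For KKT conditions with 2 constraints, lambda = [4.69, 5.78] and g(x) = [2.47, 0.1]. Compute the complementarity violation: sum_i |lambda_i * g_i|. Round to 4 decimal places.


KKT complementary slackness check:
lambda_1 * g_1 = 4.69 * 2.47 = 11.5843
lambda_2 * g_2 = 5.78 * 0.1 = 0.578
Total violation = 11.5843 + 0.578 = 12.1623


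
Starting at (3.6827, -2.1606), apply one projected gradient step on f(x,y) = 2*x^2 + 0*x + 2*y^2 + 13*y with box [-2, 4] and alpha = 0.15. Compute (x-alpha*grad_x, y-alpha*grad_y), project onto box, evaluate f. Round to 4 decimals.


Step 1: Compute gradient at (3.6827, -2.1606).
grad_x = 2*2*3.6827 + 0 = 14.7308
grad_y = 2*2*-2.1606 + 13 = 4.3576
Step 2: Gradient step.
x_raw = 3.6827 - 0.15*14.7308 = 1.4731
y_raw = -2.1606 - 0.15*4.3576 = -2.8142
Step 3: Project onto [-2, 4].
x_proj = clip(1.4731) = 1.4731
y_proj = clip(-2.8142) = -2.0
Step 4: Evaluate f.
f(1.4731, -2.0) = -13.6601


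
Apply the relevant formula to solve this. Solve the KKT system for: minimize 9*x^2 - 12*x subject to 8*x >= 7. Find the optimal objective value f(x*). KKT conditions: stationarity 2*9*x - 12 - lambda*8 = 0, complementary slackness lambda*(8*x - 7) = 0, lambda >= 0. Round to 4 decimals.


Step 1: Try lambda = 0 (constraint inactive).
x_unc = 12/(2*9) = 0.6667
Check: 8*0.6667 = 5.3336 < 7 -- violated!
Step 2: Constraint must be active: 8*x = 7
x* = 7/8 = 0.875
lambda = (2*9*0.875 - 12)/8 = 0.4688
Step 3: Compute optimal value.
f(x*) = 9*0.875^2 - 12*0.875 = -3.6094


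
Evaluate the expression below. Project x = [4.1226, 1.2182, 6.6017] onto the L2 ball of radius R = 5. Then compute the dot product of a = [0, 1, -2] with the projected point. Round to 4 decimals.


Step 1: Compute ||x|| (intermediates to 6 decimals).
||x|| = sqrt(4.1226^2 + 1.2182^2 + 6.6017^2) = 7.877962
Step 2: Project.
Since ||x|| > R, scale = R/||x|| = 5/7.877962 = 0.634682, proj(x) = scale * x
proj(x) = [2.61654, 0.77317, 4.18998]
Step 3: Dot product.
a^T * proj(x) = 0*2.61654 + 1*0.77317 - 2*4.18998 = -7.6068


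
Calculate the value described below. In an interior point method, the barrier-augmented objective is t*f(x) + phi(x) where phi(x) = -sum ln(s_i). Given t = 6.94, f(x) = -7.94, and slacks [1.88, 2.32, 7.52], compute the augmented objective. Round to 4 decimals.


Step 1: Compute log-barrier.
ln values: [0.6313, 0.8416, 2.0176]
phi = -(0.6313 + 0.8416 + 2.0176) = -3.4904
Step 2: Compute augmented objective.
t*f(x) = 6.94*-7.94 = -55.1036
Total = -55.1036 - 3.4904 = -58.594


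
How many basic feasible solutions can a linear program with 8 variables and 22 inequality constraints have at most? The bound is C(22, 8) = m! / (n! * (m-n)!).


Each vertex corresponds to some choice of n active constraints out of m, so the number of vertices is at most C(m, n) = m! / (n!(m-n)!).
m = 22, n = 8
Numerator: 22 * 21 * 20 * 19 * 18 * 17 * 16 * 15
Denominator: 8! = 40320
C(22, 8) = 319770


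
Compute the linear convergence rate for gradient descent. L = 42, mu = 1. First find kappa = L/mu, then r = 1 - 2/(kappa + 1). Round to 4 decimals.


Step 1: Compute the condition number.
kappa = L/mu = 42/1 = 42.0
Step 2: Compute the convergence rate.
r = 1 - 2/(kappa + 1) = 1 - 2*mu/(L + mu) = (L - mu)/(L + mu) = 41/43 = 0.9535


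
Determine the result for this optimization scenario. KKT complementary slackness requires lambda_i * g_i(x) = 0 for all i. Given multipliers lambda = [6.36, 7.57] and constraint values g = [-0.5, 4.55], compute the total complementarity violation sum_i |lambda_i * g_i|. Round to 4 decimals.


KKT complementary slackness check:
lambda_1 * g_1 = 6.36 * -0.5 = -3.18
lambda_2 * g_2 = 7.57 * 4.55 = 34.4435
Total violation = 3.18 + 34.4435 = 37.6235


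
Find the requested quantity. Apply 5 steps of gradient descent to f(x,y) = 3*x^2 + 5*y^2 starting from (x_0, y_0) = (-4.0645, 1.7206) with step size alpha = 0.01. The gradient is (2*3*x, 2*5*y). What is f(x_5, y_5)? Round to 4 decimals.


Gradient descent on f(x,y) = 3*x^2 + 5*y^2.
Starting point: (-4.0645, 1.7206), alpha = 0.01
Step 1: grad_x = 2*3*-4.0645 = -24.387, grad_y = 2*5*1.7206 = 17.206
  x_1 = -4.0645 - 0.01*-24.387 = -3.8206
  y_1 = 1.7206 - 0.01*17.206 = 1.5485
Step 2: grad_x = 2*3*-3.8206 = -22.9238, grad_y = 2*5*1.5485 = 15.4854
  x_2 = -3.8206 - 0.01*-22.9238 = -3.5914
  y_2 = 1.5485 - 0.01*15.4854 = 1.3937
Step 3: grad_x = 2*3*-3.5914 = -21.5484, grad_y = 2*5*1.3937 = 13.9369
  x_3 = -3.5914 - 0.01*-21.5484 = -3.3759
  y_3 = 1.3937 - 0.01*13.9369 = 1.2543
Step 4: grad_x = 2*3*-3.3759 = -20.2555, grad_y = 2*5*1.2543 = 12.5432
  x_4 = -3.3759 - 0.01*-20.2555 = -3.1734
  y_4 = 1.2543 - 0.01*12.5432 = 1.1289
Step 5: grad_x = 2*3*-3.1734 = -19.0401, grad_y = 2*5*1.1289 = 11.2889
  x_5 = -3.1734 - 0.01*-19.0401 = -2.983
  y_5 = 1.1289 - 0.01*11.2889 = 1.016
f(-2.983, 1.016) = 3*(-2.983)^2 + 5*1.016^2 = 31.8553


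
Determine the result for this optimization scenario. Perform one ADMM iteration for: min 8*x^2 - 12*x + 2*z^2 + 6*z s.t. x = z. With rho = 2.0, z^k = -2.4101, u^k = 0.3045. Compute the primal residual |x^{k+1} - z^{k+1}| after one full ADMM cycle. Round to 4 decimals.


ADMM iteration with rho = 2.0, z^k = -2.4101, u^k = 0.3045
Step 1: x-update.
Minimize 8*x^2 - 12*x + (2.0/2)*(x + 2.4101 + 0.3045)^2
FOC: (2*8 + 2.0)*x = 12 + 2.0*(-2.4101 - 0.3045)
x^{k+1} = 0.365
Step 2: z-update.
Minimize 2*z^2 + 6*z + (2.0/2)*(0.365 - z + 0.3045)^2
FOC: (2*2 + 2.0)*z = -6 + 2.0*(0.365 + 0.3045)
z^{k+1} = -0.7768
Step 3: u-update.
u^{k+1} = 0.3045 + 0.365 + 0.7768 = 1.4464
Step 4: Primal residual = |0.365 + 0.7768| = 1.1419


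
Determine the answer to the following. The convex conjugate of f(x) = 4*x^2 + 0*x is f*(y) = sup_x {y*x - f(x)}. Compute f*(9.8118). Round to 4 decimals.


f*(y) = sup_x {y*x - a*x^2 - b*x} = sup_x {(y-b)*x - a*x^2}
FOC: (y - b) - 2a*x = 0 => x* = (y - b)/(2a)
x* = (9.8118 - 0)/(2*4) = 1.2265
f*(9.8118) = (y-b)^2/(4a) = (9.8118 - 0)^2/(4*4)
= 96.2714/16 = 6.017


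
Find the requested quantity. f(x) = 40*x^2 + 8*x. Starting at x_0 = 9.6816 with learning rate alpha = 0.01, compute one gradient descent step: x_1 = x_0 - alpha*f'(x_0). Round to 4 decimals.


We compute the gradient at x_0 and apply the update.
f'(x) = 80*x + 8
f'(9.6816) = 80*9.6816 + 8 = 782.528
x_1 = 9.6816 - 0.01*782.528 = 1.8563


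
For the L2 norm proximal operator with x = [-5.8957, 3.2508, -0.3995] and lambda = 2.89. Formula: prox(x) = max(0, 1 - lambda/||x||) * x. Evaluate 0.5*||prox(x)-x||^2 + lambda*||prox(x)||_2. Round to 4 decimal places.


Step 1: Compute ||x||.
||x|| = 6.7444
Step 2: Compute scaling factor.
scale = max(0, 1 - 2.89/6.7444) = 0.5715
Step 3: prox(x) = [-3.3694, 1.8578, -0.2283]
||prox(x)|| = 3.8544
Step 4: Proximal objective.
0.5*||prox-x||^2 = 4.1761
lambda*||prox|| = 11.1392
Total = 15.3152


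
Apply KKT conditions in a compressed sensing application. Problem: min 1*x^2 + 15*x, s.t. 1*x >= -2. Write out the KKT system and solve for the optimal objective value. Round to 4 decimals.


Step 1: Try lambda = 0 (constraint inactive).
x_unc = -15/(2*1) = -7.5
Check: 1*-7.5 = -7.5 < -2 -- violated!
Step 2: Constraint must be active: 1*x = -2
x* = -2/1 = -2.0
lambda = (2*1*(-2.0) + 15)/1 = 11.0
Step 3: Compute optimal value.
f(x*) = 1*(-2.0)^2 + 15*(-2.0) = -26.0


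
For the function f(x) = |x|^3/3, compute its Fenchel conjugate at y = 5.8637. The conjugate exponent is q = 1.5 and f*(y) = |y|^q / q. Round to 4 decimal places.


The conjugate exponent q satisfies 1/p + 1/q = 1.
p = 3, so q = 3/(3 - 1) = 1.5
|y|^q = 5.8637^1.5 = 14.199
f*(5.8637) = 14.199 / 1.5 = 9.466


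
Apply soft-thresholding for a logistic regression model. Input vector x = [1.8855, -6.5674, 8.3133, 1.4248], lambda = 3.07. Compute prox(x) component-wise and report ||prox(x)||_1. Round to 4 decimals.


Soft-thresholding with lambda = 3.07:
prox(1.8855) = sign(1.8855)*max(|1.8855| - 3.07, 0) = 0.0
prox(-6.5674) = sign(-6.5674)*max(|-6.5674| - 3.07, 0) = -3.4974
prox(8.3133) = sign(8.3133)*max(|8.3133| - 3.07, 0) = 5.2433
prox(1.4248) = sign(1.4248)*max(|1.4248| - 3.07, 0) = 0.0
prox(x) = [0.0, -3.4974, 5.2433, 0.0]
||prox(x)||_1 = 0.0 + 3.4974 + 5.2433 + 0.0 = 8.7407


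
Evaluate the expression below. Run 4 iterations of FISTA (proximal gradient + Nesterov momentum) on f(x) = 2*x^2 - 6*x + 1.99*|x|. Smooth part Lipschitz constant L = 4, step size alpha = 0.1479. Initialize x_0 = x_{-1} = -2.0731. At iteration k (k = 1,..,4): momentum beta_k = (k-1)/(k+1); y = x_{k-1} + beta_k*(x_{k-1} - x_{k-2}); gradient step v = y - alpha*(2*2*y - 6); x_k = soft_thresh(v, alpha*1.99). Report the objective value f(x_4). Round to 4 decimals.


FISTA on f(x) = 2*x^2 - 6*x + 1.99*|x|
L = 4, alpha = 0.1479
Iteration 1: beta = 0.0, y = -2.0731 + 0.0*(-2.0731 + 2.0731) = -2.0731
  grad(y) = -14.2924, v = y - alpha*grad = 0.0407
  prox(v) = soft_thresh(0.0407, 0.2943) = 0.0
Iteration 2: beta = 0.3333, y = 0.0 + 0.3333*(0.0 + 2.0731) = 0.691
  grad(y) = -3.2359, v = y - alpha*grad = 1.1696
  prox(v) = soft_thresh(1.1696, 0.2943) = 0.8753
Iteration 3: beta = 0.5, y = 0.8753 + 0.5*(0.8753 - 0.0) = 1.3129
  grad(y) = -0.7482, v = y - alpha*grad = 1.4236
  prox(v) = soft_thresh(1.4236, 0.2943) = 1.1293
Iteration 4: beta = 0.6, y = 1.1293 + 0.6*(1.1293 - 0.8753) = 1.2817
  grad(y) = -0.8733, v = y - alpha*grad = 1.4108
  prox(v) = soft_thresh(1.4108, 0.2943) = 1.1165
f(x_4) = 2*1.1165^2 - 6*1.1165 + 1.99*|1.1165| = -1.984


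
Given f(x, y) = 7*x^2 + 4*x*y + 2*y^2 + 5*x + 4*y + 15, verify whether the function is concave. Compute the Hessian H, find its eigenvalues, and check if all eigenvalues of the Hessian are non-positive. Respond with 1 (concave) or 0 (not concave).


The Hessian of f(x,y) = 7*x^2 + 4*x*y + 2*y^2 + 5*x + 4*y + 15 is:
H = [[14, 4], [4, 4]]
Trace = 14 + 4 = 18
Determinant = 14*4 - (4)^2 = 40
Discriminant = (18)^2 - 4*40 = 164.0
Eigenvalues: lambda_1 = 2.5969, lambda_2 = 15.4031
The function is not concave.

0


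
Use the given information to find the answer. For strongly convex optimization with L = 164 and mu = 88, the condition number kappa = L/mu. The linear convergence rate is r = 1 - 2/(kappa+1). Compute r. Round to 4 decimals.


Step 1: Compute the condition number.
kappa = L/mu = 164/88 = 1.8636
Step 2: Compute the convergence rate.
r = 1 - 2/(kappa + 1) = 1 - 2*mu/(L + mu) = (L - mu)/(L + mu) = 76/252 = 0.3016


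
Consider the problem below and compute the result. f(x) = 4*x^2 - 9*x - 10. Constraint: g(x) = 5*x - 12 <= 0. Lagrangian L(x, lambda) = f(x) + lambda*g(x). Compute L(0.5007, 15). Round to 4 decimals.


Step 1: Evaluate f(x).
f(0.5007) = 4*0.5007^2 - 9*0.5007 - 10 = -13.5035
Step 2: Evaluate g(x).
g(0.5007) = 5*0.5007 - 12 = -9.4965
Step 3: Compute Lagrangian.
L = -13.5035 + 15*-9.4965 = -155.951


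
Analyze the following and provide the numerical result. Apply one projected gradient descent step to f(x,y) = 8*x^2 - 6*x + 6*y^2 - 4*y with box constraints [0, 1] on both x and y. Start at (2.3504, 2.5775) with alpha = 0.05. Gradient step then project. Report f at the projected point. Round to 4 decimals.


Step 1: Compute gradient at (2.3504, 2.5775).
grad_x = 2*8*2.3504 - 6 = 31.6064
grad_y = 2*6*2.5775 - 4 = 26.93
Step 2: Gradient step.
x_raw = 2.3504 - 0.05*31.6064 = 0.7701
y_raw = 2.5775 - 0.05*26.93 = 1.231
Step 3: Project onto [0, 1].
x_proj = clip(0.7701) = 0.7701
y_proj = clip(1.231) = 1.0
Step 4: Evaluate f.
f(0.7701, 1.0) = 2.1237


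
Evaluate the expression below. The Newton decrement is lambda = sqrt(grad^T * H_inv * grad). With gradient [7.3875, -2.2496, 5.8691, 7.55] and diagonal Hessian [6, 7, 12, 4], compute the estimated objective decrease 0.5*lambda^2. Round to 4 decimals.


Step 1: H is diagonal, so H^(-1) * g = [1.2313, -0.3214, 0.4891, 1.8875].
Step 2: g^T H^(-1) g = sum_i g_i^2 / H_ii
  = (7.3875)^2/6 + (-2.2496)^2/7 + (5.8691)^2/12 + (7.55)^2/4
  = 9.0959 + 0.723 + 2.8705 + 14.2506 = 26.94
Step 3: Objective decrease = 0.5 * g^T H^(-1) g = 13.47


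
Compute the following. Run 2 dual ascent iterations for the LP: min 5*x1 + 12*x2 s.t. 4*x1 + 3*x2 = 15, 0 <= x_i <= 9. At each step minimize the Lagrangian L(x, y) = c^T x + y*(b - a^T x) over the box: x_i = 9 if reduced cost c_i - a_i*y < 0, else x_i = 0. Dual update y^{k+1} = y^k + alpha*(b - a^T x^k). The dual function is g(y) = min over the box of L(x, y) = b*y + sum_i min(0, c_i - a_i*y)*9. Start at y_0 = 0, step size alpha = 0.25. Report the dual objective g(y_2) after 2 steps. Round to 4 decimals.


Dual ascent for LP: min 5*x1 + 12*x2, 4*x1 + 3*x2 = 15, 0 <= x_i <= 9
Step 1: y^k = 0.0, reduced costs: (5.0, 12.0)
  x^k = (0.0, 0.0), subgradient = b - a^T x = 15.0
  y^{k+1} = 0.0 + 0.25*15.0 = 3.75
Step 2: y^k = 3.75, reduced costs: (-10.0, 0.75)
  x^k = (9.0, 0.0), subgradient = b - a^T x = -21.0
  y^{k+1} = 3.75 + 0.25*-21.0 = -1.5
Dual objective at y_2 = -1.5: reduced costs (11.0, 16.5), box minimizer x = (0.0, 0.0)
g(y_2) = b*y + (c1 - a1*y)*x1 + (c2 - a2*y)*x2 = 15*(-1.5) + 11.0*0.0 + 16.5*0.0 = -22.5 + 0.0 + 0.0 = -22.5


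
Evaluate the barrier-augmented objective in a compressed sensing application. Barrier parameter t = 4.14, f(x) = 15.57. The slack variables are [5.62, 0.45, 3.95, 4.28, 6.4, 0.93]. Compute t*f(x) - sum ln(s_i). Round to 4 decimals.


Step 1: Compute log-barrier.
ln values: [1.7263, -0.7985, 1.3737, 1.454, 1.8563, -0.0726]
phi = -(1.7263 - 0.7985 + 1.3737 + 1.454 + 1.8563 - 0.0726) = -5.5392
Step 2: Compute augmented objective.
t*f(x) = 4.14*15.57 = 64.4598
Total = 64.4598 - 5.5392 = 58.9206


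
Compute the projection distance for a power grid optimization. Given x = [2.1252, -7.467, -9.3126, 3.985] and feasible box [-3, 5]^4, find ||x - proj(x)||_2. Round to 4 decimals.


Project each component onto [-3, 5].
clip(2.1252) = 2.1252, clip(-7.467) = -3.0, clip(-9.3126) = -3.0, clip(3.985) = 3.985
Projection = [2.1252, -3.0, -3.0, 3.985]
Squared diffs: [0.0, 19.9541, 39.8489, 0.0]
Distance = sqrt(59.803) = 7.7332


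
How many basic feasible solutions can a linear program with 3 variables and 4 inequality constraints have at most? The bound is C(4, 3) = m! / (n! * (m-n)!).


Each vertex corresponds to some choice of n active constraints out of m, so the number of vertices is at most C(m, n) = m! / (n!(m-n)!).
m = 4, n = 3
Numerator: 4 * 3 * 2
Denominator: 3! = 6
C(4, 3) = 4


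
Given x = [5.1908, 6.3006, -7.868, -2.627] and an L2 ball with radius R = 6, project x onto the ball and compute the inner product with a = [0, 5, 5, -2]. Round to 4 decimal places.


Step 1: Compute ||x|| (intermediates to 6 decimals).
||x|| = sqrt(5.1908^2 + 6.3006^2 + (-7.868)^2 + (-2.627)^2) = 11.638235
Step 2: Project.
Since ||x|| > R, scale = R/||x|| = 6/11.638235 = 0.515542, proj(x) = scale * x
proj(x) = [2.676075, 3.248224, -4.056284, -1.354329]
Step 3: Dot product.
a^T * proj(x) = 0*2.676075 + 5*3.248224 + 5*(-4.056284) - 2*(-1.354329) = -1.3316


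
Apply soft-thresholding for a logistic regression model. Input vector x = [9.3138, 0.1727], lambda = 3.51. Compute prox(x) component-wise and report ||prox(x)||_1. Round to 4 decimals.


Soft-thresholding with lambda = 3.51:
prox(9.3138) = sign(9.3138)*max(|9.3138| - 3.51, 0) = 5.8038
prox(0.1727) = sign(0.1727)*max(|0.1727| - 3.51, 0) = 0.0
prox(x) = [5.8038, 0.0]
||prox(x)||_1 = 5.8038 + 0.0 = 5.8038


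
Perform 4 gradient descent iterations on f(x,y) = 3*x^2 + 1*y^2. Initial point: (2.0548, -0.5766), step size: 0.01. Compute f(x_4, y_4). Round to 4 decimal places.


Gradient descent on f(x,y) = 3*x^2 + 1*y^2.
Starting point: (2.0548, -0.5766), alpha = 0.01
Step 1: grad_x = 2*3*2.0548 = 12.3288, grad_y = 2*1*-0.5766 = -1.1532
  x_1 = 2.0548 - 0.01*12.3288 = 1.9315
  y_1 = -0.5766 - 0.01*-1.1532 = -0.5651
Step 2: grad_x = 2*3*1.9315 = 11.5891, grad_y = 2*1*-0.5651 = -1.1301
  x_2 = 1.9315 - 0.01*11.5891 = 1.8156
  y_2 = -0.5651 - 0.01*-1.1301 = -0.5538
Step 3: grad_x = 2*3*1.8156 = 10.8937, grad_y = 2*1*-0.5538 = -1.1075
  x_3 = 1.8156 - 0.01*10.8937 = 1.7067
  y_3 = -0.5538 - 0.01*-1.1075 = -0.5427
Step 4: grad_x = 2*3*1.7067 = 10.2401, grad_y = 2*1*-0.5427 = -1.0854
  x_4 = 1.7067 - 0.01*10.2401 = 1.6043
  y_4 = -0.5427 - 0.01*-1.0854 = -0.5318
f(1.6043, -0.5318) = 3*1.6043^2 + 1*(-0.5318)^2 = 8.004


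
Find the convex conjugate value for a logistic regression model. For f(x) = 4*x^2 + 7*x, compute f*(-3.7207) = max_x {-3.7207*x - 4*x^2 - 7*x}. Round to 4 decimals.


f*(y) = sup_x {y*x - a*x^2 - b*x} = sup_x {(y-b)*x - a*x^2}
FOC: (y - b) - 2a*x = 0 => x* = (y - b)/(2a)
x* = (-3.7207 - 7)/(2*4) = -1.3401
f*(-3.7207) = (y-b)^2/(4a) = (-3.7207 - 7)^2/(4*4)
= 114.9334/16 = 7.1833


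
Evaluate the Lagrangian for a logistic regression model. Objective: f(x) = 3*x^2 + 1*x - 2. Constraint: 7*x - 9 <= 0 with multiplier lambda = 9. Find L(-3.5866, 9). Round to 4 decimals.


Step 1: Evaluate f(x).
f(-3.5866) = 3*(-3.5866)^2 + 1*(-3.5866) - 2 = 33.0045
Step 2: Evaluate g(x).
g(-3.5866) = 7*-3.5866 - 9 = -34.1062
Step 3: Compute Lagrangian.
L = 33.0045 + 9*-34.1062 = -273.9513


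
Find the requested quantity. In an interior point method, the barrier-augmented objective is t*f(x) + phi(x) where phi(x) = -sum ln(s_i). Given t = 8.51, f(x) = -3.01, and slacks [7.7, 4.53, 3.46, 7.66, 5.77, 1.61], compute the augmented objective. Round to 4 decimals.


Step 1: Compute log-barrier.
ln values: [2.0412, 1.5107, 1.2413, 2.036, 1.7527, 0.4762]
phi = -(2.0412 + 1.5107 + 1.2413 + 2.036 + 1.7527 + 0.4762) = -9.0581
Step 2: Compute augmented objective.
t*f(x) = 8.51*-3.01 = -25.6151
Total = -25.6151 - 9.0581 = -34.6732


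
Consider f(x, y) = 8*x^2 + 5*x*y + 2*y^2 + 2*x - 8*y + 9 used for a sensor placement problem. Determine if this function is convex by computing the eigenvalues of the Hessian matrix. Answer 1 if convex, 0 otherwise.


The Hessian of f(x,y) = 8*x^2 + 5*x*y + 2*y^2 + 2*x - 8*y + 9 is:
H = [[16, 5], [5, 4]]
Trace = 16 + 4 = 20
Determinant = 16*4 - (5)^2 = 39
Discriminant = (20)^2 - 4*39 = 244.0
Eigenvalues: lambda_1 = 2.1898, lambda_2 = 17.8102
The function is convex.

1


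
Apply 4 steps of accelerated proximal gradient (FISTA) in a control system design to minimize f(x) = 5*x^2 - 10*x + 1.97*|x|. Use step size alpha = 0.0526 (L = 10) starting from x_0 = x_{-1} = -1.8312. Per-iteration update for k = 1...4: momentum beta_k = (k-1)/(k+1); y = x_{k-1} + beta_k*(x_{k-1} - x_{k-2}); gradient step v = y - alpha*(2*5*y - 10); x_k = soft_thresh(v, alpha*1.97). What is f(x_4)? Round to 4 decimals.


FISTA on f(x) = 5*x^2 - 10*x + 1.97*|x|
L = 10, alpha = 0.0526
Iteration 1: beta = 0.0, y = -1.8312 + 0.0*(-1.8312 + 1.8312) = -1.8312
  grad(y) = -28.312, v = y - alpha*grad = -0.342
  prox(v) = soft_thresh(-0.342, 0.1036) = -0.2384
Iteration 2: beta = 0.3333, y = -0.2384 + 0.3333*(-0.2384 + 1.8312) = 0.2926
  grad(y) = -7.0742, v = y - alpha*grad = 0.6647
  prox(v) = soft_thresh(0.6647, 0.1036) = 0.5611
Iteration 3: beta = 0.5, y = 0.5611 + 0.5*(0.5611 + 0.2384) = 0.9608
  grad(y) = -0.3923, v = y - alpha*grad = 0.9814
  prox(v) = soft_thresh(0.9814, 0.1036) = 0.8778
Iteration 4: beta = 0.6, y = 0.8778 + 0.6*(0.8778 - 0.5611) = 1.0678
  grad(y) = 0.6782, v = y - alpha*grad = 1.0321
  prox(v) = soft_thresh(1.0321, 0.1036) = 0.9285
f(x_4) = 5*0.9285^2 - 10*0.9285 + 1.97*|0.9285| = -3.1453


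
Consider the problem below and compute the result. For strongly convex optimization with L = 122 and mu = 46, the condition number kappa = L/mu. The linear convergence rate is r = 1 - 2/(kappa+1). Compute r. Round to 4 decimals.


Step 1: Compute the condition number.
kappa = L/mu = 122/46 = 2.6522
Step 2: Compute the convergence rate.
r = 1 - 2/(kappa + 1) = 1 - 2*mu/(L + mu) = (L - mu)/(L + mu) = 76/168 = 0.4524


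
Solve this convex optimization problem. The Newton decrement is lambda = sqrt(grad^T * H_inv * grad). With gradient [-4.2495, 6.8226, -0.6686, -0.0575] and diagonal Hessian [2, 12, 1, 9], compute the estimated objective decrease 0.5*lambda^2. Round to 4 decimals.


Step 1: H is diagonal, so H^(-1) * g = [-2.1248, 0.5686, -0.6686, -0.0064].
Step 2: g^T H^(-1) g = sum_i g_i^2 / H_ii
  = (-4.2495)^2/2 + (6.8226)^2/12 + (-0.6686)^2/1 + (-0.0575)^2/9
  = 9.0291 + 3.879 + 0.447 + 0.0004 = 13.3555
Step 3: Objective decrease = 0.5 * g^T H^(-1) g = 6.6778


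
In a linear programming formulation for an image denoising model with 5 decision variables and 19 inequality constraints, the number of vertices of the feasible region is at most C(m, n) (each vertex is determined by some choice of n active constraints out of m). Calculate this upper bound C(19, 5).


Each vertex corresponds to some choice of n active constraints out of m, so the number of vertices is at most C(m, n) = m! / (n!(m-n)!).
m = 19, n = 5
Numerator: 19 * 18 * 17 * 16 * 15
Denominator: 5! = 120
C(19, 5) = 11628


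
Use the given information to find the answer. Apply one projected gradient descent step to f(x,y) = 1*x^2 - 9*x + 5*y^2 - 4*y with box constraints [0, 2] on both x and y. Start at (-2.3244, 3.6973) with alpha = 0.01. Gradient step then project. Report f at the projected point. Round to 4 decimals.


Step 1: Compute gradient at (-2.3244, 3.6973).
grad_x = 2*1*-2.3244 - 9 = -13.6488
grad_y = 2*5*3.6973 - 4 = 32.973
Step 2: Gradient step.
x_raw = -2.3244 - 0.01*-13.6488 = -2.1879
y_raw = 3.6973 - 0.01*32.973 = 3.3676
Step 3: Project onto [0, 2].
x_proj = clip(-2.1879) = 0.0
y_proj = clip(3.3676) = 2.0
Step 4: Evaluate f.
f(0.0, 2.0) = 12.0


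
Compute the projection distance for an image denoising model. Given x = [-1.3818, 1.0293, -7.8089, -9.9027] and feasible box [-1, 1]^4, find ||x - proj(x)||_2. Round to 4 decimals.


Project each component onto [-1, 1].
clip(-1.3818) = -1.0, clip(1.0293) = 1.0, clip(-7.8089) = -1.0, clip(-9.9027) = -1.0
Projection = [-1.0, 1.0, -1.0, -1.0]
Squared diffs: [0.1458, 0.0009, 46.3611, 79.2581]
Distance = sqrt(125.7659) = 11.2145


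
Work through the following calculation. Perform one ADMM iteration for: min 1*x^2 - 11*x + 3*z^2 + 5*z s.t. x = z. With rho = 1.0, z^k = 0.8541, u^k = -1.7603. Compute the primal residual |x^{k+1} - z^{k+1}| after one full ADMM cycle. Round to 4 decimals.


ADMM iteration with rho = 1.0, z^k = 0.8541, u^k = -1.7603
Step 1: x-update.
Minimize 1*x^2 - 11*x + (1.0/2)*(x - 0.8541 - 1.7603)^2
FOC: (2*1 + 1.0)*x = 11 + 1.0*(0.8541 + 1.7603)
x^{k+1} = 4.5381
Step 2: z-update.
Minimize 3*z^2 + 5*z + (1.0/2)*(4.5381 - z - 1.7603)^2
FOC: (2*3 + 1.0)*z = -5 + 1.0*(4.5381 - 1.7603)
z^{k+1} = -0.3175
Step 3: u-update.
u^{k+1} = -1.7603 + 4.5381 + 0.3175 = 3.0953
Step 4: Primal residual = |4.5381 + 0.3175| = 4.8556


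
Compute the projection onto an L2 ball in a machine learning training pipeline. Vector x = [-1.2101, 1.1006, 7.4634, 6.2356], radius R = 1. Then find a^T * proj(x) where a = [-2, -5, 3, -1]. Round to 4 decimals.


Step 1: Compute ||x|| (intermediates to 6 decimals).
||x|| = sqrt((-1.2101)^2 + 1.1006^2 + 7.4634^2 + 6.2356^2) = 9.862084
Step 2: Project.
Since ||x|| > R, scale = R/||x|| = 1/9.862084 = 0.101398, proj(x) = scale * x
proj(x) = [-0.122702, 0.111599, 0.756774, 0.632277]
Step 3: Dot product.
a^T * proj(x) = -2*(-0.122702) - 5*0.111599 + 3*0.756774 - 1*0.632277 = 1.3255
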